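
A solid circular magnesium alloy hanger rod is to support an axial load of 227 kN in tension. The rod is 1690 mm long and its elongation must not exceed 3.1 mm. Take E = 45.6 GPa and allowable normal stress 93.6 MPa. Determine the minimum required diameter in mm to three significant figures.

Required area A ≥ P/σ_allow = 227000/93.6 = 2425 mm².
For a solid circular section, d ≥ √(4A/π) = 55.57 mm.
Elongation limit: A ≥ PL/(Eδ_allow) = 227000·1690/(45600·3.1) = 2714 mm² ⇒ d ≥ 58.78 mm.
The elongation limit governs.

58.8 mm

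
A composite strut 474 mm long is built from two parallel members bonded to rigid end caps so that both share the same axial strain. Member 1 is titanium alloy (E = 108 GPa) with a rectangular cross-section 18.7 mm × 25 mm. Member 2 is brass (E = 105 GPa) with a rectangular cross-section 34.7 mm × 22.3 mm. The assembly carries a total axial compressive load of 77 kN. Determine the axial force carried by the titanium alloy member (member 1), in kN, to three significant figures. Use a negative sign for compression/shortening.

-29.5 kN

A_1 = 467.5 mm².
A_2 = 773.8 mm².
Equal strain + equilibrium ⇒ each member carries load in proportion to AE: A₁E₁ = 50490000 N, A₂E₂ = 81250000 N, ΣAE = 131700000 N.
F₁ = P·A₁E₁/ΣAE = -77000·50490000/131700000 = -29510 N.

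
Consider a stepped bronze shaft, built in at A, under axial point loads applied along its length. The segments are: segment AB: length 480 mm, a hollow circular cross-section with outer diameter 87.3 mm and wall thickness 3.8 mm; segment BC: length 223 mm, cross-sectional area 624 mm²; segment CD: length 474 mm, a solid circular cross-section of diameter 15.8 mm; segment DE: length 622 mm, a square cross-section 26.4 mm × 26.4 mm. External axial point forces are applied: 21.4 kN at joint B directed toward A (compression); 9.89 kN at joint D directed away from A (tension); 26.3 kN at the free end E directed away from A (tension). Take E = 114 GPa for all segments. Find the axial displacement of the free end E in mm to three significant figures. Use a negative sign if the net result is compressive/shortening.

1.15 mm

Internal axial forces (sectioning from the free end, tension +): N_DE = 26.3 kN, N_CD = 36.19 kN, N_BC = 36.19 kN, N_AB = 14.79 kN.
A_AB = 996.8 mm².
A_CD = 196.1 mm².
A_DE = 697 mm².
δ_AB = 14790·480/(996.8·114000) = 0.06247 mm
δ_BC = 36190·223/(624·114000) = 0.1134 mm
δ_CD = 36190·474/(196.1·114000) = 0.7675 mm
δ_DE = 26300·622/(697·114000) = 0.2059 mm
δ = Σδ_i = 1.149 mm.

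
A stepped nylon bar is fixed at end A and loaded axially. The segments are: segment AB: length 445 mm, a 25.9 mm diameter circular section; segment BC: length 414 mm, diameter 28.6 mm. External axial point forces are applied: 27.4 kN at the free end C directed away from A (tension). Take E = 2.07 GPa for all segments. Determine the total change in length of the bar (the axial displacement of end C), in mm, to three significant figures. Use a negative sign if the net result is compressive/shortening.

Internal axial forces (sectioning from the free end, tension +): N_BC = 27.4 kN, N_AB = 27.4 kN.
A_AB = 526.9 mm².
A_BC = 642.4 mm².
δ_AB = 27400·445/(526.9·2070) = 11.18 mm
δ_BC = 27400·414/(642.4·2070) = 8.53 mm
δ = Σδ_i = 19.71 mm.

19.7 mm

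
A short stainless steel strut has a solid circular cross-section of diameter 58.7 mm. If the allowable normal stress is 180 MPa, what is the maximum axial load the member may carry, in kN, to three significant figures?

487 kN

A = 2706 mm².
P_max = σ_allow · A = 180 · 2706 = 487100 N = 487.1 kN.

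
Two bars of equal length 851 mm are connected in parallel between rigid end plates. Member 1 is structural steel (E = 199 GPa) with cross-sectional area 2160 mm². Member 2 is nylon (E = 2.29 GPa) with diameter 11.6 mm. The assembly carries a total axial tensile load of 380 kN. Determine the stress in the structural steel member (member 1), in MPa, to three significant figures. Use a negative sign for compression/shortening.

176 MPa

A_2 = 105.7 mm².
Equal strain + equilibrium ⇒ each member carries load in proportion to AE: A₁E₁ = 429800000 N, A₂E₂ = 242000 N, ΣAE = 430100000 N.
σ₁ = P·E₁/ΣAE = 380000·199000/430100000 = 175.8 MPa.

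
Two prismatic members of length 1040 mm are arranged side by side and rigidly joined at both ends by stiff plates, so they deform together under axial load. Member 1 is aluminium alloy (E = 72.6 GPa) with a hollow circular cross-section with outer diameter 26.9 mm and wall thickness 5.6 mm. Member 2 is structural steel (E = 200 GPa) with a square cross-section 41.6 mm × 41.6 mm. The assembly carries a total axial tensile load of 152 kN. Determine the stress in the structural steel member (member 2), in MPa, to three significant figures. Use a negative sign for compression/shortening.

81.4 MPa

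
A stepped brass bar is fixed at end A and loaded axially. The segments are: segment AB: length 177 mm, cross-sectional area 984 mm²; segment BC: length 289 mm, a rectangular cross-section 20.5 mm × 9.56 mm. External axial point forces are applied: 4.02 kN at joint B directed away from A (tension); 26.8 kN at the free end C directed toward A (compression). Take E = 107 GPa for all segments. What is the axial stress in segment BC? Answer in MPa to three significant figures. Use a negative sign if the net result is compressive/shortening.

-137 MPa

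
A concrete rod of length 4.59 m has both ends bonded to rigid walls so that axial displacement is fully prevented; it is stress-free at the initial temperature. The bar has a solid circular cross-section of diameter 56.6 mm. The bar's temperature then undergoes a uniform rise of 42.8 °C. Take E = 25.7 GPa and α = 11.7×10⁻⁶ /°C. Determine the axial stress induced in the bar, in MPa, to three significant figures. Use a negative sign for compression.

-12.9 MPa

Free thermal expansion αLΔT = 11.7e-6 · 4590 · 42.8 = 2.298 mm.
The walls impose strain ε = −(2.298)/4590 = -5.0076e-04; σ = Eε = 25700 · -5.0076e-04 = -12.87 MPa.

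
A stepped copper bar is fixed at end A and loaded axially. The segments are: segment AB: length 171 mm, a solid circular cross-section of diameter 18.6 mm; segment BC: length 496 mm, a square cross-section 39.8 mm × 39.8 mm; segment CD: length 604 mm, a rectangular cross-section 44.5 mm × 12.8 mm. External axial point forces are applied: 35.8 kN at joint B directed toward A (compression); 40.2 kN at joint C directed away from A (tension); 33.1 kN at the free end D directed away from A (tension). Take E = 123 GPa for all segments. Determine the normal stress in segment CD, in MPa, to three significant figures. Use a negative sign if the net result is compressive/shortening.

58.1 MPa

Internal axial forces (sectioning from the free end, tension +): N_CD = 33.1 kN, N_BC = 73.3 kN, N_AB = 37.5 kN.
A_CD = 569.6 mm².
σ_CD = N_CD/A_CD = 33100/569.6 = 58.11 MPa.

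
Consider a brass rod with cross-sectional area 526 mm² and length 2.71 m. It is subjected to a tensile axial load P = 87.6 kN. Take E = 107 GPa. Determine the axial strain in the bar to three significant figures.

0.00156

σ = N/A = 166.5 MPa; ε = σ/E = 166.5/107000 = 1.556e-03.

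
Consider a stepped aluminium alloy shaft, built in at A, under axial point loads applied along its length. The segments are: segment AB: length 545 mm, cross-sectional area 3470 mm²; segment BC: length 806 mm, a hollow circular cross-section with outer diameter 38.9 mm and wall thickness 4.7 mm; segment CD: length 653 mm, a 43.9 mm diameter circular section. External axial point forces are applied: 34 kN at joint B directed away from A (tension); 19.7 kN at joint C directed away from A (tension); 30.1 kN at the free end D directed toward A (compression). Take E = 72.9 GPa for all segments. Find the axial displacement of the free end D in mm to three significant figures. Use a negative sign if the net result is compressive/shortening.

Internal axial forces (sectioning from the free end, tension +): N_CD = -30.1 kN, N_BC = -10.4 kN, N_AB = 23.6 kN.
A_BC = 505 mm².
A_CD = 1514 mm².
δ_AB = 23600·545/(3470·72900) = 0.05085 mm
δ_BC = -10400·806/(505·72900) = -0.2277 mm
δ_CD = -30100·653/(1514·72900) = -0.1781 mm
δ = Σδ_i = -0.355 mm.

-0.355 mm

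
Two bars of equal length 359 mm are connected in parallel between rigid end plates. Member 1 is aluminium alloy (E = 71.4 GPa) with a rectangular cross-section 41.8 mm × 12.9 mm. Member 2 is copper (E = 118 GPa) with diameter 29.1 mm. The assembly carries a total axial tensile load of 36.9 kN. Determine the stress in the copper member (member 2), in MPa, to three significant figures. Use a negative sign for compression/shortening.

A_1 = 539.2 mm².
A_2 = 665.1 mm².
Equal strain + equilibrium ⇒ each member carries load in proportion to AE: A₁E₁ = 38500000 N, A₂E₂ = 78480000 N, ΣAE = 117000000 N.
σ₂ = P·E₂/ΣAE = 36900·118000/117000000 = 37.22 MPa.

37.2 MPa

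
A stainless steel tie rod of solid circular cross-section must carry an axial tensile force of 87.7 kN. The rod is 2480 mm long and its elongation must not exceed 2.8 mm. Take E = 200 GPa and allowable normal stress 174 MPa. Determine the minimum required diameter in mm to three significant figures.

25.3 mm

Required area A ≥ P/σ_allow = 87700/174 = 504 mm².
For a solid circular section, d ≥ √(4A/π) = 25.33 mm.
Elongation limit: A ≥ PL/(Eδ_allow) = 87700·2480/(200000·2.8) = 388.4 mm² ⇒ d ≥ 22.24 mm.
The stress limit governs.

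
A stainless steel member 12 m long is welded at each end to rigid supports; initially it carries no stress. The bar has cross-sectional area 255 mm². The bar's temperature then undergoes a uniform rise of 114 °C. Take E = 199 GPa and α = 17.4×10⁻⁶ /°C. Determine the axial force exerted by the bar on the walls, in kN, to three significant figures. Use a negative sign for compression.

-101 kN

Free thermal expansion αLΔT = 17.4e-6 · 12000 · 114 = 23.8 mm.
The walls impose strain ε = −(23.8)/12000 = -1.9836e-03; σ = Eε = 199000 · -1.9836e-03 = -394.7 MPa.
Wall reaction R = σ·A = -394.7·255 = -100700 N = -100.7 kN.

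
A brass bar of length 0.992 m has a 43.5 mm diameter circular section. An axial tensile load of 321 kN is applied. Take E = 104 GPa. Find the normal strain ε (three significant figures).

A = 1486 mm².
σ = N/A = 216 MPa; ε = σ/E = 216/104000 = 2.077e-03.

0.00208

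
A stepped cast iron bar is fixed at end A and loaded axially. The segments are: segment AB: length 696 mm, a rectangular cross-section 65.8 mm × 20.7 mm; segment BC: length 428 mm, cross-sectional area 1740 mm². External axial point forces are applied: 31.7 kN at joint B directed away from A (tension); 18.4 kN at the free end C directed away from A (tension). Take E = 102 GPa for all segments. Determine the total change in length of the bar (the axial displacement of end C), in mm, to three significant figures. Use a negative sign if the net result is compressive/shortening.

Internal axial forces (sectioning from the free end, tension +): N_BC = 18.4 kN, N_AB = 50.1 kN.
A_AB = 1362 mm².
δ_AB = 50100·696/(1362·102000) = 0.251 mm
δ_BC = 18400·428/(1740·102000) = 0.04437 mm
δ = Σδ_i = 0.2954 mm.

0.295 mm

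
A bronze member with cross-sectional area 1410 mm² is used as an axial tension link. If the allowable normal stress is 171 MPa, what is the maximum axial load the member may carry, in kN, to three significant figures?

241 kN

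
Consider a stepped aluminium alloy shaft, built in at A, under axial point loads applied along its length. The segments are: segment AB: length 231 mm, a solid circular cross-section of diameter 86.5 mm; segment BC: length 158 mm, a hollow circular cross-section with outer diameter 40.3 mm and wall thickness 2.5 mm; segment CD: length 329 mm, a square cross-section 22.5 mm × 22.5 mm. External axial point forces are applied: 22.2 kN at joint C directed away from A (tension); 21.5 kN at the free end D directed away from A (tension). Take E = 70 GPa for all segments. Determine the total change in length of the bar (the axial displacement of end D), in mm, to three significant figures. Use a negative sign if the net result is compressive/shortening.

Internal axial forces (sectioning from the free end, tension +): N_CD = 21.5 kN, N_BC = 43.7 kN, N_AB = 43.7 kN.
A_AB = 5877 mm².
A_BC = 296.9 mm².
A_CD = 506.2 mm².
δ_AB = 43700·231/(5877·70000) = 0.02454 mm
δ_BC = 43700·158/(296.9·70000) = 0.3322 mm
δ_CD = 21500·329/(506.2·70000) = 0.1996 mm
δ = Σδ_i = 0.5564 mm.

0.556 mm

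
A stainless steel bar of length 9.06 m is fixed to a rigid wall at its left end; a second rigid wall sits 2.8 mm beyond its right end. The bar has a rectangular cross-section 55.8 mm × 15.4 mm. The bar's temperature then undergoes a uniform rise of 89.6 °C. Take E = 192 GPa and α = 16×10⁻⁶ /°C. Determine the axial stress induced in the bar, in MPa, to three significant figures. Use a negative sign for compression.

-216 MPa

Free thermal expansion αLΔT = 16e-6 · 9060 · 89.6 = 12.99 mm.
The walls engage after the gap closes; constrained expansion = 12.99 − 2.8 = 10.19 mm.
The walls impose strain ε = −(10.19)/9060 = -1.1245e-03; σ = Eε = 192000 · -1.1245e-03 = -215.9 MPa.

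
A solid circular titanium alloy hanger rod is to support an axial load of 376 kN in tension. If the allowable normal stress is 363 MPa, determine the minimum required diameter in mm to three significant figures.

Required area A ≥ P/σ_allow = 376000/363 = 1036 mm².
For a solid circular section, d ≥ √(4A/π) = 36.32 mm.

36.3 mm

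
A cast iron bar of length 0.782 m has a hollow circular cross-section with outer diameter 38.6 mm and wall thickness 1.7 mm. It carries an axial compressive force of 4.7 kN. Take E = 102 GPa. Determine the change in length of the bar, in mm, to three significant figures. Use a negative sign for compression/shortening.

A = 197.1 mm².
δ_mech = NL/(AE) = -4700·782/(197.1·102000) = -0.1828 mm.

-0.183 mm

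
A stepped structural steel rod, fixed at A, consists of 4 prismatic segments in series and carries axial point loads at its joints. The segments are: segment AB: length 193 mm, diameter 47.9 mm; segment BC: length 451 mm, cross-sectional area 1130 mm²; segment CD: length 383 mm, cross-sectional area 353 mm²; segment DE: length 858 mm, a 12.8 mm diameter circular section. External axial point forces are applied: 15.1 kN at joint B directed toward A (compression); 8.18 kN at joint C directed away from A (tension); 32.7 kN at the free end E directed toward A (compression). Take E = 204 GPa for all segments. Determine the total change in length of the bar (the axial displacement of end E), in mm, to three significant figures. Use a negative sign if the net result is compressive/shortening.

Internal axial forces (sectioning from the free end, tension +): N_DE = -32.7 kN, N_CD = -32.7 kN, N_BC = -24.52 kN, N_AB = -39.62 kN.
A_AB = 1802 mm².
A_DE = 128.7 mm².
δ_AB = -39620·193/(1802·204000) = -0.0208 mm
δ_BC = -24520·451/(1130·204000) = -0.04797 mm
δ_CD = -32700·383/(353·204000) = -0.1739 mm
δ_DE = -32700·858/(128.7·204000) = -1.069 mm
δ = Σδ_i = -1.311 mm.

-1.31 mm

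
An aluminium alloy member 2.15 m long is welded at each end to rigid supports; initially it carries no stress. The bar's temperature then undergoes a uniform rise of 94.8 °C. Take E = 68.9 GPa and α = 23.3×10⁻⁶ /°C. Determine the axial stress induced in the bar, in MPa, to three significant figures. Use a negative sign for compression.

-152 MPa

Free thermal expansion αLΔT = 23.3e-6 · 2150 · 94.8 = 4.749 mm.
The walls impose strain ε = −(4.749)/2150 = -2.2088e-03; σ = Eε = 68900 · -2.2088e-03 = -152.2 MPa.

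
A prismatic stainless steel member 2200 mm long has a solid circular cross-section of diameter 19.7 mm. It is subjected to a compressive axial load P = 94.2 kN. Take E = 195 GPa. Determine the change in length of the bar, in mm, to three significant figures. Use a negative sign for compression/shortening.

-3.49 mm

A = 304.8 mm².
δ_mech = NL/(AE) = -94200·2200/(304.8·195000) = -3.487 mm.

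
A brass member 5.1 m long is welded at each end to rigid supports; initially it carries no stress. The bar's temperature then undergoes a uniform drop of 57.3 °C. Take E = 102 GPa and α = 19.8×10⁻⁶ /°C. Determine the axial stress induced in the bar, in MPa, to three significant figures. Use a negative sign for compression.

116 MPa

Free thermal expansion αLΔT = 19.8e-6 · 5100 · -57.3 = -5.786 mm.
The walls impose strain ε = −(-5.786)/5100 = 1.1345e-03; σ = Eε = 102000 · 1.1345e-03 = 115.7 MPa.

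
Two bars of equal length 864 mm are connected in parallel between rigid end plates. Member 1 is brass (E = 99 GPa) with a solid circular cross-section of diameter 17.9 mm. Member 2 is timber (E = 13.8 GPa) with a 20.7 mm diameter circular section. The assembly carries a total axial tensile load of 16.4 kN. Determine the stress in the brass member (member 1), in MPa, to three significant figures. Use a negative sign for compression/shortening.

A_1 = 251.6 mm².
A_2 = 336.5 mm².
Equal strain + equilibrium ⇒ each member carries load in proportion to AE: A₁E₁ = 24910000 N, A₂E₂ = 4644000 N, ΣAE = 29560000 N.
σ₁ = P·E₁/ΣAE = 16400·99000/29560000 = 54.93 MPa.

54.9 MPa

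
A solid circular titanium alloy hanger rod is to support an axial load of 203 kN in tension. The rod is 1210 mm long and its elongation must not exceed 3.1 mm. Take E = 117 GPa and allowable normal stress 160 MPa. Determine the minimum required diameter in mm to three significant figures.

40.2 mm

Required area A ≥ P/σ_allow = 203000/160 = 1269 mm².
For a solid circular section, d ≥ √(4A/π) = 40.19 mm.
Elongation limit: A ≥ PL/(Eδ_allow) = 203000·1210/(117000·3.1) = 677.2 mm² ⇒ d ≥ 29.36 mm.
The stress limit governs.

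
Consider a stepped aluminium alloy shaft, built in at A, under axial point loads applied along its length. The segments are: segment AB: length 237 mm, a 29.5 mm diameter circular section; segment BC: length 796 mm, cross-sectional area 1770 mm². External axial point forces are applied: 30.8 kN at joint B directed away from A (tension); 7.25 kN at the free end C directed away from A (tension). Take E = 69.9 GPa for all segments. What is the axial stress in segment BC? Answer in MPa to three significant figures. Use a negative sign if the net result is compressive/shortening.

4.10 MPa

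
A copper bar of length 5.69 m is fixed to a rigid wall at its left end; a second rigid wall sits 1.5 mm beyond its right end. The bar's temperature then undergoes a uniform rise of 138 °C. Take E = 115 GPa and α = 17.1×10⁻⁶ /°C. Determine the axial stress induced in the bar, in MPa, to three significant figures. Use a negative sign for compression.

-241 MPa

Free thermal expansion αLΔT = 17.1e-6 · 5690 · 138 = 13.43 mm.
The walls engage after the gap closes; constrained expansion = 13.43 − 1.5 = 11.93 mm.
The walls impose strain ε = −(11.93)/5690 = -2.0962e-03; σ = Eε = 115000 · -2.0962e-03 = -241.1 MPa.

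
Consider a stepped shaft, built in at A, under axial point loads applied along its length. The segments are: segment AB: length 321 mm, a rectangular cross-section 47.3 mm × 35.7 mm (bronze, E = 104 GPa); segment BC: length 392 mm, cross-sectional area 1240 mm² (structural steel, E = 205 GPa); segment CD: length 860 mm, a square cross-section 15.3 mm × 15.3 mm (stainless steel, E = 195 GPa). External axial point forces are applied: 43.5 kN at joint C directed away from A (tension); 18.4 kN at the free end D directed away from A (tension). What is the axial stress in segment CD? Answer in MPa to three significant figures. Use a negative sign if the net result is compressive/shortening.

78.6 MPa

Internal axial forces (sectioning from the free end, tension +): N_CD = 18.4 kN, N_BC = 61.9 kN, N_AB = 61.9 kN.
A_CD = 234.1 mm².
σ_CD = N_CD/A_CD = 18400/234.1 = 78.6 MPa.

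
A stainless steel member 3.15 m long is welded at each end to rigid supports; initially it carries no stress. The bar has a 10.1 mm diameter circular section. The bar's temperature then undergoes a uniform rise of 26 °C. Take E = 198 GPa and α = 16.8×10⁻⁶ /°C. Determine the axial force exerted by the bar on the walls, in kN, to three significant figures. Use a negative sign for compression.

-6.93 kN

Free thermal expansion αLΔT = 16.8e-6 · 3150 · 26 = 1.376 mm.
The walls impose strain ε = −(1.376)/3150 = -4.3680e-04; σ = Eε = 198000 · -4.3680e-04 = -86.49 MPa.
Wall reaction R = σ·A = -86.49·80.12 = -6929 N = -6.929 kN.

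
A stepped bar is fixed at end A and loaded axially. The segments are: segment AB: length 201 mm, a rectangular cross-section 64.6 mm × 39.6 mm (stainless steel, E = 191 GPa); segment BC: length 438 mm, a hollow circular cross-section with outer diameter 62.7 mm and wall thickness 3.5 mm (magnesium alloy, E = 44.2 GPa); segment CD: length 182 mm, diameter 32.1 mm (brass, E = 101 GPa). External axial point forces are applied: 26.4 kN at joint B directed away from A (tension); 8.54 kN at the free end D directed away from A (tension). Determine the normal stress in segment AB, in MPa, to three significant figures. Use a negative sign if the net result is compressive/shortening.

13.7 MPa

Internal axial forces (sectioning from the free end, tension +): N_CD = 8.54 kN, N_BC = 8.54 kN, N_AB = 34.94 kN.
A_AB = 2558 mm².
σ_AB = N_AB/A_AB = 34940/2558 = 13.66 MPa.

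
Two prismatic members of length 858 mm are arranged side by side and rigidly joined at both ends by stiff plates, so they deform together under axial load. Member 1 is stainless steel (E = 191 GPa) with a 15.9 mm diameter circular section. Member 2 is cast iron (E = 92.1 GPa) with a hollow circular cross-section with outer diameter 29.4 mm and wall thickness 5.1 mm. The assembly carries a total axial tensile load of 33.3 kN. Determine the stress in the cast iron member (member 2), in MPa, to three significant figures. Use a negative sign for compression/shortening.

A_1 = 198.6 mm².
A_2 = 389.3 mm².
Equal strain + equilibrium ⇒ each member carries load in proportion to AE: A₁E₁ = 37920000 N, A₂E₂ = 35860000 N, ΣAE = 73780000 N.
σ₂ = P·E₂/ΣAE = 33300·92100/73780000 = 41.57 MPa.

41.6 MPa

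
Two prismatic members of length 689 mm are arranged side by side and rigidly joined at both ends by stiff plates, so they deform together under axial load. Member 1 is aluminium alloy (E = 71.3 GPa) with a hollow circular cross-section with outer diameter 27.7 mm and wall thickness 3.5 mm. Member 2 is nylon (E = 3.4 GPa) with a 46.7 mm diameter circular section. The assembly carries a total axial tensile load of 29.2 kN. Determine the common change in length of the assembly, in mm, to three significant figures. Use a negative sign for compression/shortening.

0.811 mm

A_1 = 266.1 mm².
A_2 = 1713 mm².
Equal strain + equilibrium ⇒ each member carries load in proportion to AE: A₁E₁ = 18970000 N, A₂E₂ = 5824000 N, ΣAE = 24800000 N.
δ = PL/ΣAE = 29200·689/24800000 = 0.8114 mm.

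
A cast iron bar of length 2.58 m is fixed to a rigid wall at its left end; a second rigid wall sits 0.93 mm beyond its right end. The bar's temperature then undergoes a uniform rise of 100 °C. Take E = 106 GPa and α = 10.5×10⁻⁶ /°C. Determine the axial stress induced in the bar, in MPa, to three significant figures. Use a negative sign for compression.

-73.1 MPa

Free thermal expansion αLΔT = 10.5e-6 · 2580 · 100 = 2.709 mm.
The walls engage after the gap closes; constrained expansion = 2.709 − 0.93 = 1.779 mm.
The walls impose strain ε = −(1.779)/2580 = -6.8953e-04; σ = Eε = 106000 · -6.8953e-04 = -73.09 MPa.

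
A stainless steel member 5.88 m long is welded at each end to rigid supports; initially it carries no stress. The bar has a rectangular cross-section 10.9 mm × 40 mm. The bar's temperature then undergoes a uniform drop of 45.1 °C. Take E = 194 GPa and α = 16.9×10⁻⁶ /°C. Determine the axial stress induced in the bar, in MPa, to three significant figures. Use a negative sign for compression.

148 MPa

Free thermal expansion αLΔT = 16.9e-6 · 5880 · -45.1 = -4.482 mm.
The walls impose strain ε = −(-4.482)/5880 = 7.6219e-04; σ = Eε = 194000 · 7.6219e-04 = 147.9 MPa.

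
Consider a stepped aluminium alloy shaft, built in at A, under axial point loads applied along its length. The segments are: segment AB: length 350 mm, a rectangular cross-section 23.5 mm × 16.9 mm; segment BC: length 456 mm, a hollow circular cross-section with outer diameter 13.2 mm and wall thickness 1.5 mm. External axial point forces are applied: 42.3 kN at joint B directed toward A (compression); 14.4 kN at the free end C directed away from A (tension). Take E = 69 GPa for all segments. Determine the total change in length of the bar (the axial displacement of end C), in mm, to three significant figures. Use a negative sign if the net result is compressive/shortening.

1.37 mm

Internal axial forces (sectioning from the free end, tension +): N_BC = 14.4 kN, N_AB = -27.9 kN.
A_AB = 397.1 mm².
A_BC = 55.13 mm².
δ_AB = -27900·350/(397.1·69000) = -0.3563 mm
δ_BC = 14400·456/(55.13·69000) = 1.726 mm
δ = Σδ_i = 1.37 mm.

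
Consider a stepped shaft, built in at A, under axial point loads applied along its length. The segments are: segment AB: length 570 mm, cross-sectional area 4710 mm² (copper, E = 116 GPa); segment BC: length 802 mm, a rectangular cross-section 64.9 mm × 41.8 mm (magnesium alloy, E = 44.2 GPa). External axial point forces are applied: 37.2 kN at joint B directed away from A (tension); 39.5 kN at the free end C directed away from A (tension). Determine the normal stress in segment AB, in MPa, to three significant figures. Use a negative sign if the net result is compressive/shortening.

Internal axial forces (sectioning from the free end, tension +): N_BC = 39.5 kN, N_AB = 76.7 kN.
σ_AB = N_AB/A_AB = 76700/4710 = 16.28 MPa.

16.3 MPa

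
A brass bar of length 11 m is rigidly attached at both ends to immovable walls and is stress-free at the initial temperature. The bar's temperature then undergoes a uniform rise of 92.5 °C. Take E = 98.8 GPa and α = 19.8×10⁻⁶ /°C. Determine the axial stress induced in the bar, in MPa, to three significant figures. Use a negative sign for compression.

Free thermal expansion αLΔT = 19.8e-6 · 11000 · 92.5 = 20.15 mm.
The walls impose strain ε = −(20.15)/11000 = -1.8315e-03; σ = Eε = 98800 · -1.8315e-03 = -181 MPa.

-181 MPa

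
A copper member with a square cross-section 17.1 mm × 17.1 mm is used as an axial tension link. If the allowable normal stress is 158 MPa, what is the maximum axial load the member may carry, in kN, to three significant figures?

A = 292.4 mm².
P_max = σ_allow · A = 158 · 292.4 = 46200 N = 46.2 kN.

46.2 kN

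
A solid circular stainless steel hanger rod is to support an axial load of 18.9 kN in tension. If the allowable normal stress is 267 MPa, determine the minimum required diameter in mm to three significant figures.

9.49 mm

Required area A ≥ P/σ_allow = 18900/267 = 70.79 mm².
For a solid circular section, d ≥ √(4A/π) = 9.494 mm.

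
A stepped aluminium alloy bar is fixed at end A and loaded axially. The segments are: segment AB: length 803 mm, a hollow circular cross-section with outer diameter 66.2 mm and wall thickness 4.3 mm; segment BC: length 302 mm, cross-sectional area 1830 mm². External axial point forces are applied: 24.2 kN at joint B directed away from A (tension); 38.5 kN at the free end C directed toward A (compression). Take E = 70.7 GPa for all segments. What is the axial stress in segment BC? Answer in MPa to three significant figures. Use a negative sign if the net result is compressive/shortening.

-21.0 MPa

Internal axial forces (sectioning from the free end, tension +): N_BC = -38.5 kN, N_AB = -14.3 kN.
σ_BC = N_BC/A_BC = -38500/1830 = -21.04 MPa.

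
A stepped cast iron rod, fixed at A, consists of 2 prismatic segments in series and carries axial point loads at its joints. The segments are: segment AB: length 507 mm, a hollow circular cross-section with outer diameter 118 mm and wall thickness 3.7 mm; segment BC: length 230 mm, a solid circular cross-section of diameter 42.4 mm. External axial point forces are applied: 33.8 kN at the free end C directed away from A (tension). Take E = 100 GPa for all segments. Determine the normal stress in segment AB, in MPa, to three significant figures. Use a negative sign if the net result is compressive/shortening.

25.4 MPa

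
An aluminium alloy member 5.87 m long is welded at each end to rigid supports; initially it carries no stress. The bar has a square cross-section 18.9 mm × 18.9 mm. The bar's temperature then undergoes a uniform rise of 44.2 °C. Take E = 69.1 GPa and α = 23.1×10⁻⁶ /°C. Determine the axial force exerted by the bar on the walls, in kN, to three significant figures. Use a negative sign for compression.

-25.2 kN

Free thermal expansion αLΔT = 23.1e-6 · 5870 · 44.2 = 5.993 mm.
The walls impose strain ε = −(5.993)/5870 = -1.0210e-03; σ = Eε = 69100 · -1.0210e-03 = -70.55 MPa.
Wall reaction R = σ·A = -70.55·357.2 = -25200 N = -25.2 kN.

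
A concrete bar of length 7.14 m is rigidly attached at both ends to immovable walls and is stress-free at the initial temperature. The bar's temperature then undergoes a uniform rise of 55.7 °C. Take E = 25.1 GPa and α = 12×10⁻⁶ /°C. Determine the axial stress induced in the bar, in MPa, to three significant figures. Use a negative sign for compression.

-16.8 MPa

Free thermal expansion αLΔT = 12e-6 · 7140 · 55.7 = 4.772 mm.
The walls impose strain ε = −(4.772)/7140 = -6.6840e-04; σ = Eε = 25100 · -6.6840e-04 = -16.78 MPa.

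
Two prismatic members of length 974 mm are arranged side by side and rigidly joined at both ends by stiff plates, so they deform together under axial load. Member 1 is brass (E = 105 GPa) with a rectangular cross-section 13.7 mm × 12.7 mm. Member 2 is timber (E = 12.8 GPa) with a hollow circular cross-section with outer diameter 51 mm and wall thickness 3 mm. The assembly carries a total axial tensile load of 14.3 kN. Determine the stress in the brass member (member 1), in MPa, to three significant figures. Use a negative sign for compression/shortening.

62.4 MPa

A_1 = 174 mm².
A_2 = 452.4 mm².
Equal strain + equilibrium ⇒ each member carries load in proportion to AE: A₁E₁ = 18270000 N, A₂E₂ = 5791000 N, ΣAE = 24060000 N.
σ₁ = P·E₁/ΣAE = 14300·105000/24060000 = 62.41 MPa.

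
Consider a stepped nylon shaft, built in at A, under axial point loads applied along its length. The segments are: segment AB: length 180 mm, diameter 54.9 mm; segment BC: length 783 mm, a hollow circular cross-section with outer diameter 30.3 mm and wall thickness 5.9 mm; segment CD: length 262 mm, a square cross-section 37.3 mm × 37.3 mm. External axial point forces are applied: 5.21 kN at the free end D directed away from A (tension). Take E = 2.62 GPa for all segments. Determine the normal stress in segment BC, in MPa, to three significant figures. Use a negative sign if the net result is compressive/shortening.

Internal axial forces (sectioning from the free end, tension +): N_CD = 5.21 kN, N_BC = 5.21 kN, N_AB = 5.21 kN.
A_BC = 452.3 mm².
σ_BC = N_BC/A_BC = 5210/452.3 = 11.52 MPa.

11.5 MPa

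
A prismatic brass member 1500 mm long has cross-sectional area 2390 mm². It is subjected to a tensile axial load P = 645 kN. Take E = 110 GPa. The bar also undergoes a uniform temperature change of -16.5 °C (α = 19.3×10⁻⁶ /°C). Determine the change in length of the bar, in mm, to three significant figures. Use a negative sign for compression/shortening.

3.20 mm

δ_mech = NL/(AE) = 645000·1500/(2390·110000) = 3.68 mm.
δ_thermal = αLΔT = 19.3e-6·1500·-16.5 = -0.4777 mm.
δ = δ_mech + δ_thermal = 3.202 mm.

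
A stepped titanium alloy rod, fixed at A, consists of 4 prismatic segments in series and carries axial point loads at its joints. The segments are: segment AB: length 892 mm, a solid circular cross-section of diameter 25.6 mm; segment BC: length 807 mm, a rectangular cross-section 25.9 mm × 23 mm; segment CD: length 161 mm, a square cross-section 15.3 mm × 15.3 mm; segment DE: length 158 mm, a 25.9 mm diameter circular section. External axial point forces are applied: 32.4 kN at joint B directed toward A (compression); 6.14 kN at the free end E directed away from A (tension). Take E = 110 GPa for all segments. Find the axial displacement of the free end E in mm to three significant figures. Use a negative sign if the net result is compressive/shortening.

-0.283 mm

Internal axial forces (sectioning from the free end, tension +): N_DE = 6.14 kN, N_CD = 6.14 kN, N_BC = 6.14 kN, N_AB = -26.26 kN.
A_AB = 514.7 mm².
A_BC = 595.7 mm².
A_CD = 234.1 mm².
A_DE = 526.9 mm².
δ_AB = -26260·892/(514.7·110000) = -0.4137 mm
δ_BC = 6140·807/(595.7·110000) = 0.07562 mm
δ_CD = 6140·161/(234.1·110000) = 0.03839 mm
δ_DE = 6140·158/(526.9·110000) = 0.01674 mm
δ = Σδ_i = -0.283 mm.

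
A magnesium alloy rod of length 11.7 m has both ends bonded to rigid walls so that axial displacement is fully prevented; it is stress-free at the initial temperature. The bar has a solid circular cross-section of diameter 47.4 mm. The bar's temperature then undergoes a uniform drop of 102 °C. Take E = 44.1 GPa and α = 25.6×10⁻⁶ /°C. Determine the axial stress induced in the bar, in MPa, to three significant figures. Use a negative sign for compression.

115 MPa

Free thermal expansion αLΔT = 25.6e-6 · 11700 · -102 = -30.55 mm.
The walls impose strain ε = −(-30.55)/11700 = 2.6112e-03; σ = Eε = 44100 · 2.6112e-03 = 115.2 MPa.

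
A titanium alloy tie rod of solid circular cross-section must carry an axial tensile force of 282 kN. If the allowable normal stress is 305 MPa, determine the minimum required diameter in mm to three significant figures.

Required area A ≥ P/σ_allow = 282000/305 = 924.6 mm².
For a solid circular section, d ≥ √(4A/π) = 34.31 mm.

34.3 mm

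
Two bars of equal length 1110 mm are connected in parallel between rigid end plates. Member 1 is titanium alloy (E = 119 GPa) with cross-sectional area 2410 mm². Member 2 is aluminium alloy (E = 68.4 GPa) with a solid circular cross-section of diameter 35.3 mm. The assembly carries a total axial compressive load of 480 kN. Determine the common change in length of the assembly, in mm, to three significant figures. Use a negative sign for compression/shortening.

A_2 = 978.7 mm².
Equal strain + equilibrium ⇒ each member carries load in proportion to AE: A₁E₁ = 286800000 N, A₂E₂ = 66940000 N, ΣAE = 353700000 N.
δ = PL/ΣAE = -480000·1110/353700000 = -1.506 mm.

-1.51 mm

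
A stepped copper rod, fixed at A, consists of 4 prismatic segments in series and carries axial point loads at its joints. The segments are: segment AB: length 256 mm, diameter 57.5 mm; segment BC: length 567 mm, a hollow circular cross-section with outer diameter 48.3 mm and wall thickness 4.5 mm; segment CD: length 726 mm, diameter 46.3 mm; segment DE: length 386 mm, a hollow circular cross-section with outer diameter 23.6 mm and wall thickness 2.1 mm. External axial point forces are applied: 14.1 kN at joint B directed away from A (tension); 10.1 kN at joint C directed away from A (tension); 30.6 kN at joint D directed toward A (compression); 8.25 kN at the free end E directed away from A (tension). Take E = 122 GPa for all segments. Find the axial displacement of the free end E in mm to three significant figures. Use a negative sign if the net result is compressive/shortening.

0.0146 mm

Internal axial forces (sectioning from the free end, tension +): N_DE = 8.25 kN, N_CD = -22.35 kN, N_BC = -12.25 kN, N_AB = 1.85 kN.
A_AB = 2597 mm².
A_BC = 619.2 mm².
A_CD = 1684 mm².
A_DE = 141.8 mm².
δ_AB = 1850·256/(2597·122000) = 0.001495 mm
δ_BC = -12250·567/(619.2·122000) = -0.09194 mm
δ_CD = -22350·726/(1684·122000) = -0.079 mm
δ_DE = 8250·386/(141.8·122000) = 0.184 mm
δ = Σδ_i = 0.01458 mm.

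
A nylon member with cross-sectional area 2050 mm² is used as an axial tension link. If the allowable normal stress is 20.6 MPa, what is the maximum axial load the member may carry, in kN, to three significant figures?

42.2 kN

P_max = σ_allow · A = 20.6 · 2050 = 42230 N = 42.23 kN.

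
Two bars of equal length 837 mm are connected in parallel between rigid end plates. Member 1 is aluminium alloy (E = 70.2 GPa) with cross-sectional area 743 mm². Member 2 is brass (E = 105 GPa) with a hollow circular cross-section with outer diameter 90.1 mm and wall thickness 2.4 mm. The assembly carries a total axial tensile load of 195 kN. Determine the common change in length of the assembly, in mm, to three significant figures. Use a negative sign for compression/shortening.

1.34 mm

A_2 = 661.2 mm².
Equal strain + equilibrium ⇒ each member carries load in proportion to AE: A₁E₁ = 52160000 N, A₂E₂ = 69430000 N, ΣAE = 121600000 N.
δ = PL/ΣAE = 195000·837/121600000 = 1.342 mm.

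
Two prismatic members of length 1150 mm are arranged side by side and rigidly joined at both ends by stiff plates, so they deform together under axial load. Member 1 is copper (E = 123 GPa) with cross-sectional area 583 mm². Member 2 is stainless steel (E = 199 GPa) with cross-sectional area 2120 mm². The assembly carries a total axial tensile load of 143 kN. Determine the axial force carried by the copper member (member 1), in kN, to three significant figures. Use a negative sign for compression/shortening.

20.8 kN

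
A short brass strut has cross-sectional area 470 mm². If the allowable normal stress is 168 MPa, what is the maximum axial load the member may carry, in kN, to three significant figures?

79.0 kN

P_max = σ_allow · A = 168 · 470 = 78960 N = 78.96 kN.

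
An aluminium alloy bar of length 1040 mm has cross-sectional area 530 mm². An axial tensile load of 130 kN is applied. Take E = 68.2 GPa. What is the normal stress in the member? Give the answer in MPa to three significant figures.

245 MPa

σ = N/A = 130000/530 = 245.3 MPa.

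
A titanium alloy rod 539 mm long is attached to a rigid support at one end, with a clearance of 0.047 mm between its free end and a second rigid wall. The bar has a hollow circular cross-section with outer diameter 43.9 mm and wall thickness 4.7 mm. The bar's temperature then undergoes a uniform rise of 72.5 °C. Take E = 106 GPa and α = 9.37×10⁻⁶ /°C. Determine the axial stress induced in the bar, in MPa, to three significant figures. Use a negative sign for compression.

-62.8 MPa

Free thermal expansion αLΔT = 9.37e-6 · 539 · 72.5 = 0.3662 mm.
The walls engage after the gap closes; constrained expansion = 0.3662 − 0.047 = 0.3192 mm.
The walls impose strain ε = −(0.3192)/539 = -5.9213e-04; σ = Eε = 106000 · -5.9213e-04 = -62.77 MPa.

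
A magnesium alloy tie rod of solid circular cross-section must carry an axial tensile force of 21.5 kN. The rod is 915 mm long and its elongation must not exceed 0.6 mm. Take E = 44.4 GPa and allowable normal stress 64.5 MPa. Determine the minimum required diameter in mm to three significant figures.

Required area A ≥ P/σ_allow = 21500/64.5 = 333.3 mm².
For a solid circular section, d ≥ √(4A/π) = 20.6 mm.
Elongation limit: A ≥ PL/(Eδ_allow) = 21500·915/(44400·0.6) = 738.5 mm² ⇒ d ≥ 30.66 mm.
The elongation limit governs.

30.7 mm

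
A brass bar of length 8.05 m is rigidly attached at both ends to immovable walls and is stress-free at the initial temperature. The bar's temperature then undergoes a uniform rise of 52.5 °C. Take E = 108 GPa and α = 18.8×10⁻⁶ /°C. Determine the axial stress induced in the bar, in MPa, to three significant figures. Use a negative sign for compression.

Free thermal expansion αLΔT = 18.8e-6 · 8050 · 52.5 = 7.945 mm.
The walls impose strain ε = −(7.945)/8050 = -9.8700e-04; σ = Eε = 108000 · -9.8700e-04 = -106.6 MPa.

-107 MPa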